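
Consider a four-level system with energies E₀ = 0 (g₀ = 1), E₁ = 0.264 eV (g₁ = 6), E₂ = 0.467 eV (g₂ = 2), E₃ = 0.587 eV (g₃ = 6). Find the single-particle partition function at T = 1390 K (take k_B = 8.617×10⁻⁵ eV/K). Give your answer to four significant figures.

k_BT = 8.617×10⁻⁵ × 1390 K = 0.119776 eV.
Eᵢ/kT = 0, 2.20411, 3.89894, 4.90081.
Z = Σ gᵢe^(−Eᵢ/kT) = 1·e^(−0) + 6·e^(−2.20411) + 2·e^(−3.89894) + 6·e^(−4.90081) = 1.00000 + 0.662092 + 0.0405268 + 0.0446433 = 1.74726.

Z = 1.747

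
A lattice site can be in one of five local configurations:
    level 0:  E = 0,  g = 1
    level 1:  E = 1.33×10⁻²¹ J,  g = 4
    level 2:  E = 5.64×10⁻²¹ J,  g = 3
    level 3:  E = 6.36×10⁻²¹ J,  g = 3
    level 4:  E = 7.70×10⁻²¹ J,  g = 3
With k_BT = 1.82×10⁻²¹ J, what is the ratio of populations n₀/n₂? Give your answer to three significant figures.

7.39

n₀/n₂ = (g₀/g₂) exp[−(E₀−E₂)/kT] = (1/3) × exp(−(-5.64 ×10⁻²¹ J)/(1.82 ×10⁻²¹ J)) = (1/3) × exp(3.0989) = 7.39.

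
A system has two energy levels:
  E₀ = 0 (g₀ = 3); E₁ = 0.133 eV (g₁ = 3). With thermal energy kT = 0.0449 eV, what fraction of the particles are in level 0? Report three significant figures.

Eᵢ/kT = 0, 2.9621.
Z = Σ gᵢe^(−Eᵢ/kT) = 3·e^(−0) + 3·e^(−2.9621) = 3.0000 + 0.15513 = 3.1551.
P₀ = g₀ e^(−E₀/kT) / Z = 3.0000/3.1551 = 0.951.

0.951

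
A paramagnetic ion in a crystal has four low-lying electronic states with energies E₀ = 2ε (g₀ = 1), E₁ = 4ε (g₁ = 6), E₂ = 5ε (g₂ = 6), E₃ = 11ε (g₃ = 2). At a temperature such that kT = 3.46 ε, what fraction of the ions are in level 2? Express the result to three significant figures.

0.358

Eᵢ/kT = 0.57803, 1.1561, 1.4451, 3.1792.
Z = Σ gᵢe^(−Eᵢ/kT) = 1·e^(−0.57803) + 6·e^(−1.1561) + 6·e^(−1.4451) + 2·e^(−3.1792) = 0.56100 + 1.8883 + 1.4143 + 0.083238 = 3.9468.
P₂ = g₂ e^(−E₂/kT) / Z = 1.4143/3.9468 = 0.358.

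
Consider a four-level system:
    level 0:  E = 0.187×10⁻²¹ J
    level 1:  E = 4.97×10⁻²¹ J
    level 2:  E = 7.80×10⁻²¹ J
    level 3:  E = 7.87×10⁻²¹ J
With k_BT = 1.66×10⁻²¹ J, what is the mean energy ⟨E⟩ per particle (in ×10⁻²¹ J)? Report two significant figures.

0.58 ×10⁻²¹ J

Eᵢ/kT = 0.1127, 2.994, 4.699, 4.741.
Z = Σ e^(−Eᵢ/kT) = e^(−0.1127) + e^(−2.994) + e^(−4.699) + e^(−4.741) = 0.8934 + 0.05009 + 0.009104 + 0.008730 = 0.9613.
⟨E⟩ = Σ Eᵢ e^(−Eᵢ/kT) / Z = (0.187·0.8934 + 4.97·0.05009 + 7.80·0.009104 + 7.87·0.008730) / 0.9613 = 0.58 ×10⁻²¹ J.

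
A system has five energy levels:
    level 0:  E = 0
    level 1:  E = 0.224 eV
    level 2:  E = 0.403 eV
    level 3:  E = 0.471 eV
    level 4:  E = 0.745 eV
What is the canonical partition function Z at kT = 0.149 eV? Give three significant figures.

Eᵢ/kT = 0, 1.5034, 2.7047, 3.1611, 5.0000.
Z = Σ e^(−Eᵢ/kT) = e^(−0) + e^(−1.5034) + e^(−2.7047) + e^(−3.1611) + e^(−5.0000) = 1.0000 + 0.22237 + 0.066890 + 0.042379 + 0.0067379 = 1.3384.

Z = 1.34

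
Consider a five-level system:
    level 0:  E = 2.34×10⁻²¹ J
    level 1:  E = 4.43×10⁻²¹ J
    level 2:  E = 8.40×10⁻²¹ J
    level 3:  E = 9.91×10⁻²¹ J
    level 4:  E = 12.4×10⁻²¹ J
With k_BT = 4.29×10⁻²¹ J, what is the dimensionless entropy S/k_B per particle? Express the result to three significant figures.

1.30

Eᵢ/kT = 0.54545, 1.0326, 1.9580, 2.3100, 2.8904.
Z = Σ e^(−Eᵢ/kT) = e^(−0.54545) + e^(−1.0326) + e^(−1.9580) + e^(−2.3100) + e^(−2.8904) = 0.57958 + 0.35608 + 0.14114 + 0.099261 + 0.055554 = 1.2316.
⟨E⟩ = Σ EᵢPᵢ = 4.7026 ×10⁻²¹ J.
S/k_B = ln Z + ⟨E⟩/kT = ln(1.2316) + 4.7026/4.29 = 0.20831 + 1.0962 = 1.30.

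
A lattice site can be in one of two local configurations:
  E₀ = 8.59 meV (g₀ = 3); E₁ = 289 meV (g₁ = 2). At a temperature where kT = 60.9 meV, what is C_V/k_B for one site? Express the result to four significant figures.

Eᵢ/kT = 0.141051, 4.74548.
Z = Σ gᵢe^(−Eᵢ/kT) = 3·e^(−0.141051) + 2·e^(−4.74548) = 2.60534 + 0.0173818 = 2.62272.
⟨E⟩ = 10.4484 meV, ⟨E²⟩ = 626.826 meV².
C_V/k_B = (⟨E²⟩ − ⟨E⟩²)/(kT)² = (626.826 − 109.169)/3708.81 = 0.1396.

0.1396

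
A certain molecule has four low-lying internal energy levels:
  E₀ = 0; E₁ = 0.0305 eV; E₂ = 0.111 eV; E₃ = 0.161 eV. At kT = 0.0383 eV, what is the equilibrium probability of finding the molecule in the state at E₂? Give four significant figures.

0.03624

Eᵢ/kT = 0, 0.796345, 2.89817, 4.20366.
Z = Σ e^(−Eᵢ/kT) = e^(−0) + e^(−0.796345) + e^(−2.89817) + e^(−4.20366) = 1.00000 + 0.450974 + 0.0551240 + 0.0149408 = 1.52104.
P₂ = e^(−E₂/kT) / Z = 0.0551240/1.52104 = 0.03624.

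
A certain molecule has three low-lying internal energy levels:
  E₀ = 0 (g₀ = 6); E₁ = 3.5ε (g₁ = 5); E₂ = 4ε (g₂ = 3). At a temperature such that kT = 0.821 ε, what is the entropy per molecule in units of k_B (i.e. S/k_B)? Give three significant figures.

Eᵢ/kT = 0, 4.2631, 4.8721.
Z = Σ gᵢe^(−Eᵢ/kT) = 6·e^(−0) + 5·e^(−4.2631) + 3·e^(−4.8721) = 6.0000 + 0.070393 + 0.022972 = 6.0934.
⟨E⟩ = Σ EᵢPᵢ = 0.055513 ε.
S/k_B = ln Z + ⟨E⟩/kT = ln(6.0934) + 0.055513/0.821 = 1.8072 + 0.067616 = 1.87.

1.87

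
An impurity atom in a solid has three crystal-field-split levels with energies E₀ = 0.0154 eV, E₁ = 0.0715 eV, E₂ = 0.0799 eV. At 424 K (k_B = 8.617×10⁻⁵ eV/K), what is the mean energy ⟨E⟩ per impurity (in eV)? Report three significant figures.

k_BT = 8.617×10⁻⁵ × 424 K = 0.036536 eV.
Eᵢ/kT = 0.42150, 1.9570, 2.1869.
Z = Σ e^(−Eᵢ/kT) = e^(−0.42150) + e^(−1.9570) + e^(−2.1869) = 0.65606 + 0.14128 + 0.11226 = 0.90960.
⟨E⟩ = Σ Eᵢ e^(−Eᵢ/kT) / Z = (0.0154·0.65606 + 0.0715·0.14128 + 0.0799·0.11226) / 0.90960 = 0.0321 eV.

0.0321 eV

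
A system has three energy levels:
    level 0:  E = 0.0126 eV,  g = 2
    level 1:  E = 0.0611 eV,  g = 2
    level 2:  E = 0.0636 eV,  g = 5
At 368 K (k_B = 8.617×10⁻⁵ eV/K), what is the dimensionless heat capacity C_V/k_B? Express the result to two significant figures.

k_BT = 8.617×10⁻⁵ × 368 K = 0.03171 eV.
Eᵢ/kT = 0.3974, 1.927, 2.006.
Z = Σ gᵢe^(−Eᵢ/kT) = 2·e^(−0.3974) + 2·e^(−1.927) + 5·e^(−2.006) = 1.344 + 0.2912 + 0.6726 = 2.308.
⟨E⟩ = 0.03358 eV, ⟨E²⟩ = 0.001742 eV².
C_V/k_B = (⟨E²⟩ − ⟨E⟩²)/(kT)² = (0.001742 − 0.001128)/0.001006 = 0.61.

0.61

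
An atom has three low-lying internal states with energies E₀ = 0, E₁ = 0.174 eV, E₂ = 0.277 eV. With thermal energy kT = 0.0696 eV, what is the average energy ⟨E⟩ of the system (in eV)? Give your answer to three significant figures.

Eᵢ/kT = 0, 2.5000, 3.9799.
Z = Σ e^(−Eᵢ/kT) = e^(−0) + e^(−2.5000) + e^(−3.9799) = 1.0000 + 0.082085 + 0.018688 = 1.1008.
⟨E⟩ = Σ Eᵢ e^(−Eᵢ/kT) / Z = (0·1.0000 + 0.174·0.082085 + 0.277·0.018688) / 1.1008 = 0.0177 eV.

0.0177 eV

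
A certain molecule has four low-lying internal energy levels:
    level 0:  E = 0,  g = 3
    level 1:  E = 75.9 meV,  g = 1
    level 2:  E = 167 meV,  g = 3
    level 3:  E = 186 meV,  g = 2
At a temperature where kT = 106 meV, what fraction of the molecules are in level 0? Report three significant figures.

0.673

Eᵢ/kT = 0, 0.71604, 1.5755, 1.7547.
Z = Σ gᵢe^(−Eᵢ/kT) = 3·e^(−0) + 1·e^(−0.71604) + 3·e^(−1.5755) + 2·e^(−1.7547) = 3.0000 + 0.48868 + 0.62071 + 0.34592 = 4.4553.
P₀ = g₀ e^(−E₀/kT) / Z = 3.0000/4.4553 = 0.673.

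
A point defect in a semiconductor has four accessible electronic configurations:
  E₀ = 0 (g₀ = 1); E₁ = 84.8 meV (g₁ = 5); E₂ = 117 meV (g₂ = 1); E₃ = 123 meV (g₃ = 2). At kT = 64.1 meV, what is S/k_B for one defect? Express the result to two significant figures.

2.0

Eᵢ/kT = 0, 1.323, 1.825, 1.919.
Z = Σ gᵢe^(−Eᵢ/kT) = 1·e^(−0) + 5·e^(−1.323) + 1·e^(−1.825) + 2·e^(−1.919) = 1.000 + 1.332 + 0.1612 + 0.2935 = 2.787.
⟨E⟩ = Σ EᵢPᵢ = 60.25 meV.
S/k_B = ln Z + ⟨E⟩/kT = ln(2.787) + 60.25/64.1 = 1.025 + 0.9399 = 2.0.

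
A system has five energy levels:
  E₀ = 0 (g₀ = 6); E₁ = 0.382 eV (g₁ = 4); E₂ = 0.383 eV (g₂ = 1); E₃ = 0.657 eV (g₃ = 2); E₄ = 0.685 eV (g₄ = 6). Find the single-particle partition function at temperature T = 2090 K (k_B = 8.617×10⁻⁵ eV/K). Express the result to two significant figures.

Z = 6.8

k_BT = 8.617×10⁻⁵ × 2090 K = 0.1801 eV.
Eᵢ/kT = 0, 2.121, 2.127, 3.648, 3.803.
Z = Σ gᵢe^(−Eᵢ/kT) = 6·e^(−0) + 4·e^(−2.121) + 1·e^(−2.127) + 2·e^(−3.648) + 6·e^(−3.803) = 6.000 + 0.4796 + 0.1192 + 0.05209 + 0.1338 = 6.785.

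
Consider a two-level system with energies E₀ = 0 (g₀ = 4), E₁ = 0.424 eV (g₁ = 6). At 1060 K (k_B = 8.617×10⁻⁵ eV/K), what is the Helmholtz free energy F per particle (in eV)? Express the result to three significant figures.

-0.128 eV

k_BT = 8.617×10⁻⁵ × 1060 K = 0.091340 eV.
Eᵢ/kT = 0, 4.6420.
Z = Σ gᵢe^(−Eᵢ/kT) = 4·e^(−0) + 6·e^(−4.6420) = 4.0000 + 0.057830 = 4.0578.
F = −kT ln Z = −0.091340 × ln(4.0578) = −0.091340 × 1.4006 = -0.128 eV.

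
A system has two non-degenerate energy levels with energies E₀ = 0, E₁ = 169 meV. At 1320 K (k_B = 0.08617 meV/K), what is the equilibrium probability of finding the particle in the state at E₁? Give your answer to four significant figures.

k_BT = 0.08617 × 1320 K = 113.744 meV.
Eᵢ/kT = 0, 1.48579.
Z = Σ e^(−Eᵢ/kT) = e^(−0) + e^(−1.48579) = 1.00000 + 0.226323 = 1.22632.
P₁ = e^(−E₁/kT) / Z = 0.226323/1.22632 = 0.1846.

0.1846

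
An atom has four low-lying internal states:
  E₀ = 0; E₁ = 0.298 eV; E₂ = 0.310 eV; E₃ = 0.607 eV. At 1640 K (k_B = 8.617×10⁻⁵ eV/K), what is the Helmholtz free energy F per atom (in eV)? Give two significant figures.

-0.031 eV

k_BT = 8.617×10⁻⁵ × 1640 K = 0.1413 eV.
Eᵢ/kT = 0, 2.109, 2.194, 4.296.
Z = Σ e^(−Eᵢ/kT) = e^(−0) + e^(−2.109) + e^(−2.194) + e^(−4.296) = 1.000 + 0.1214 + 0.1115 + 0.01362 = 1.247.
F = −kT ln Z = −0.1413 × ln(1.247) = −0.1413 × 0.2207 = -0.031 eV.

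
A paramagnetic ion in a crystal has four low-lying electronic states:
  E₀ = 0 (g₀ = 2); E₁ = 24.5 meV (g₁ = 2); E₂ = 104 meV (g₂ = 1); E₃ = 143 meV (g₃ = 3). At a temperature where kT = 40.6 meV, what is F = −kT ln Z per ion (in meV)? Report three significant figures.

-48.0 meV

Eᵢ/kT = 0, 0.60345, 2.5616, 3.5222.
Z = Σ gᵢe^(−Eᵢ/kT) = 2·e^(−0) + 2·e^(−0.60345) + 1·e^(−2.5616) + 3·e^(−3.5222) = 2.0000 + 1.0938 + 0.077181 + 0.088603 = 3.2596.
F = −kT ln Z = −40.6 × ln(3.2596) = −40.6 × 1.1816 = -48.0 meV.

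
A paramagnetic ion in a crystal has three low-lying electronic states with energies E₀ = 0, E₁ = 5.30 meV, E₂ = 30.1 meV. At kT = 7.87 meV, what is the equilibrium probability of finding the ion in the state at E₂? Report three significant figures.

0.0142

Eᵢ/kT = 0, 0.67344, 3.8247.
Z = Σ e^(−Eᵢ/kT) = e^(−0) + e^(−0.67344) + e^(−3.8247) = 1.0000 + 0.50995 + 0.021825 = 1.5318.
P₂ = e^(−E₂/kT) / Z = 0.021825/1.5318 = 0.0142.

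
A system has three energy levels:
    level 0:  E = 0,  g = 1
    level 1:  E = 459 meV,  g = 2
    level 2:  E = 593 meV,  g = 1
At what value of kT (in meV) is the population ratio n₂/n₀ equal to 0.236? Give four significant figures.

n₂/n₀ = (g₂/g₀) exp[−(E₂−E₀)/kT] = 0.236.
⇒ (E₂−E₀)/kT = ln((1/1)/0.236) = ln(4.23729) = 1.44392.
kT = 593 meV / 1.44392 = 410.7 meV.

410.7 meV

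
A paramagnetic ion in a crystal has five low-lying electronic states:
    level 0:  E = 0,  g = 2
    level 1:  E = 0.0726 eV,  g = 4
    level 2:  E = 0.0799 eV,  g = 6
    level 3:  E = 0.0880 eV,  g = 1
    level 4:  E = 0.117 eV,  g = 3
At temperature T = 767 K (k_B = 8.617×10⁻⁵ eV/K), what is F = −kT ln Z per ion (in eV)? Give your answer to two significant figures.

-0.12 eV

k_BT = 8.617×10⁻⁵ × 767 K = 0.06609 eV.
Eᵢ/kT = 0, 1.099, 1.209, 1.332, 1.770.
Z = Σ gᵢe^(−Eᵢ/kT) = 2·e^(−0) + 4·e^(−1.099) + 6·e^(−1.209) + 1·e^(−1.332) + 3·e^(−1.770) = 2.000 + 1.333 + 1.791 + 0.2639 + 0.5110 = 5.899.
F = −kT ln Z = −0.06609 × ln(5.899) = −0.06609 × 1.775 = -0.12 eV.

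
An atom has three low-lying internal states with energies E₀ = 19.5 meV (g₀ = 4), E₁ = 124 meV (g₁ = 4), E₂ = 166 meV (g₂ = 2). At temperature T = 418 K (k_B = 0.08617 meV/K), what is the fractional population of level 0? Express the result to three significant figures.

0.940

k_BT = 0.08617 × 418 K = 36.019 meV.
Eᵢ/kT = 0.54138, 3.4426, 4.6087.
Z = Σ gᵢe^(−Eᵢ/kT) = 4·e^(−0.54138) + 4·e^(−3.4426) + 2·e^(−4.6087) = 2.3278 + 0.12793 + 0.019930 = 2.4757.
P₀ = g₀ e^(−E₀/kT) / Z = 2.3278/2.4757 = 0.940.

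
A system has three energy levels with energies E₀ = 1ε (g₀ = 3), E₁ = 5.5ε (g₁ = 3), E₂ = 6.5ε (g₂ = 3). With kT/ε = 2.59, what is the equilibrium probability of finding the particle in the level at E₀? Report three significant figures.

Eᵢ/kT = 0.38610, 2.1236, 2.5097.
Z = Σ gᵢe^(−Eᵢ/kT) = 3·e^(−0.38610) + 3·e^(−2.1236) + 3·e^(−2.5097) = 2.0391 + 0.35880 + 0.24388 = 2.6418.
P₀ = g₀ e^(−E₀/kT) / Z = 2.0391/2.6418 = 0.772.

0.772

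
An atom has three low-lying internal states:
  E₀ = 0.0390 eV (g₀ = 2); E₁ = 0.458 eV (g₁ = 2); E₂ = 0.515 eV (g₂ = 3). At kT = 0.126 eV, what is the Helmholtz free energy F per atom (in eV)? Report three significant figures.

-0.0569 eV

Eᵢ/kT = 0.30952, 3.6349, 4.0873.
Z = Σ gᵢe^(−Eᵢ/kT) = 2·e^(−0.30952) + 2·e^(−3.6349) + 3·e^(−4.0873) = 1.4676 + 0.052773 + 0.050353 = 1.5707.
F = −kT ln Z = −0.126 × ln(1.5707) = −0.126 × 0.45152 = -0.0569 eV.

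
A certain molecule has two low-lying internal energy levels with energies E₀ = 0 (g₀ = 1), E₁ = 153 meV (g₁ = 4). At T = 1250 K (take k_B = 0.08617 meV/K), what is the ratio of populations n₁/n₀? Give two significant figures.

0.97

k_BT = 0.08617 × 1250 K = 107.7 meV.
n₁/n₀ = (g₁/g₀) exp[−(E₁−E₀)/kT] = (4/1) × exp(−(153 meV)/(107.7 meV)) = (4/1) × exp(-1.421) = 0.97.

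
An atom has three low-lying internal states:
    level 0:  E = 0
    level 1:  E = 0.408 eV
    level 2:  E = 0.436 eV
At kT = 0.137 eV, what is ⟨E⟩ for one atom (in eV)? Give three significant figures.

0.0356 eV

Eᵢ/kT = 0, 2.9781, 3.1825.
Z = Σ e^(−Eᵢ/kT) = e^(−0) + e^(−2.9781) + e^(−3.1825) = 1.0000 + 0.050889 + 0.041482 = 1.0924.
⟨E⟩ = Σ Eᵢ e^(−Eᵢ/kT) / Z = (0·1.0000 + 0.408·0.050889 + 0.436·0.041482) / 1.0924 = 0.0356 eV.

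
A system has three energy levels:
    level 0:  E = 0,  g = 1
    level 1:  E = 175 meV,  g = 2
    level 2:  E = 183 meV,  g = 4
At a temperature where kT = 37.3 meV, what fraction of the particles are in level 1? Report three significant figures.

Eᵢ/kT = 0, 4.6917, 4.9062.
Z = Σ gᵢe^(−Eᵢ/kT) = 1·e^(−0) + 2·e^(−4.6917) + 4·e^(−4.9062) = 1.0000 + 0.018342 + 0.029602 = 1.0479.
P₁ = g₁ e^(−E₁/kT) / Z = 0.018342/1.0479 = 0.0175.

0.0175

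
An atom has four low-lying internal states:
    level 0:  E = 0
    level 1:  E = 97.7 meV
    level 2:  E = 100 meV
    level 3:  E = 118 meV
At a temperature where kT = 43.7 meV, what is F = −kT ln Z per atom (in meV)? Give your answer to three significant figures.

-10.6 meV

Eᵢ/kT = 0, 2.2357, 2.2883, 2.7002.
Z = Σ e^(−Eᵢ/kT) = e^(−0) + e^(−2.2357) + e^(−2.2883) + e^(−2.7002) = 1.0000 + 0.10692 + 0.10144 + 0.067192 = 1.2756.
F = −kT ln Z = −43.7 × ln(1.2756) = −43.7 × 0.24342 = -10.6 meV.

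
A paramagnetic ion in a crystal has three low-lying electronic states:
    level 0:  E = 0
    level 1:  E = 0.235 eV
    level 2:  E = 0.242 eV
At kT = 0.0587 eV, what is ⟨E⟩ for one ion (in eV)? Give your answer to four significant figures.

0.007937 eV

Eᵢ/kT = 0, 4.00341, 4.12266.
Z = Σ e^(−Eᵢ/kT) = e^(−0) + e^(−4.00341) + e^(−4.12266) = 1.00000 + 0.0182533 + 0.0162014 = 1.03445.
⟨E⟩ = Σ Eᵢ e^(−Eᵢ/kT) / Z = (0·1.00000 + 0.235·0.0182533 + 0.242·0.0162014) / 1.03445 = 0.007937 eV.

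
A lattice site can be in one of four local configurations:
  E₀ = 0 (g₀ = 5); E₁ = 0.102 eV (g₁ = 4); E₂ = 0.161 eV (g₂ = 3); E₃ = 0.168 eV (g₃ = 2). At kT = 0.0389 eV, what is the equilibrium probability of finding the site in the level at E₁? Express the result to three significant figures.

Eᵢ/kT = 0, 2.6221, 4.1388, 4.3188.
Z = Σ gᵢe^(−Eᵢ/kT) = 5·e^(−0) + 4·e^(−2.6221) + 3·e^(−4.1388) + 2·e^(−4.3188) = 5.0000 + 0.29060 + 0.047826 + 0.026632 = 5.3651.
P₁ = g₁ e^(−E₁/kT) / Z = 0.29060/5.3651 = 0.0542.

0.0542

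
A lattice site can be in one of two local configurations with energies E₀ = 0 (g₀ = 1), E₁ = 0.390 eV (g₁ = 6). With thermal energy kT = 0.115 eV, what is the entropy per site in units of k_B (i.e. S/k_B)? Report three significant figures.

0.754

Eᵢ/kT = 0, 3.3913.
Z = Σ gᵢe^(−Eᵢ/kT) = 1·e^(−0) + 6·e^(−3.3913) = 1.0000 + 0.20199 = 1.2020.
⟨E⟩ = Σ EᵢPᵢ = 0.065538 eV.
S/k_B = ln Z + ⟨E⟩/kT = ln(1.2020) + 0.065538/0.115 = 0.18399 + 0.56990 = 0.754.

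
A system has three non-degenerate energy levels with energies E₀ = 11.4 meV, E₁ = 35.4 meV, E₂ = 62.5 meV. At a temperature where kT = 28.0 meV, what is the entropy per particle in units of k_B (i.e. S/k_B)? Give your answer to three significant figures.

Eᵢ/kT = 0.40714, 1.2643, 2.2321.
Z = Σ e^(−Eᵢ/kT) = e^(−0.40714) + e^(−1.2643) + e^(−2.2321) = 0.66555 + 0.28244 + 0.10730 = 1.0553.
⟨E⟩ = Σ EᵢPᵢ = 23.019 meV.
S/k_B = ln Z + ⟨E⟩/kT = ln(1.0553) + 23.019/28.0 = 0.053825 + 0.82211 = 0.876.

0.876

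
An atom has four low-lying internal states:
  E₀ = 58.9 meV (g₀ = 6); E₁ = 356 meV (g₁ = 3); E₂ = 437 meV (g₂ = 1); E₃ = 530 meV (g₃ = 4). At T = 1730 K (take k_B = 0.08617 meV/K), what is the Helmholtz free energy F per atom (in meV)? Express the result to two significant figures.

-220 meV

k_BT = 0.08617 × 1730 K = 149.1 meV.
Eᵢ/kT = 0.3950, 2.388, 2.931, 3.555.
Z = Σ gᵢe^(−Eᵢ/kT) = 6·e^(−0.3950) + 3·e^(−2.388) + 1·e^(−2.931) + 4·e^(−3.555) = 4.042 + 0.2754 + 0.05334 + 0.1143 = 4.485.
F = −kT ln Z = −149.1 × ln(4.485) = −149.1 × 1.501 = -220 meV.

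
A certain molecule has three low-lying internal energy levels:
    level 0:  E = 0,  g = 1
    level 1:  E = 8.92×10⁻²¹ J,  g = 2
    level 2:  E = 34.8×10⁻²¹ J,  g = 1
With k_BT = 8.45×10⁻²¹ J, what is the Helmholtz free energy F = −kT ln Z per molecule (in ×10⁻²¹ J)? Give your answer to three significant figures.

-4.54 ×10⁻²¹ J

Eᵢ/kT = 0, 1.0556, 4.1183.
Z = Σ gᵢe^(−Eᵢ/kT) = 1·e^(−0) + 2·e^(−1.0556) + 1·e^(−4.1183) = 1.0000 + 0.69597 + 0.016272 = 1.7122.
F = −kT ln Z = −8.45 × ln(1.7122) = −8.45 × 0.53778 = -4.54 ×10⁻²¹ J.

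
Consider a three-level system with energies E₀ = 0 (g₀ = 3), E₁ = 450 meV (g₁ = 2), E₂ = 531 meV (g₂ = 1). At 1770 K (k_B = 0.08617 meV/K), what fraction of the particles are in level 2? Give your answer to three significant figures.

k_BT = 0.08617 × 1770 K = 152.52 meV.
Eᵢ/kT = 0, 2.9504, 3.4815.
Z = Σ gᵢe^(−Eᵢ/kT) = 3·e^(−0) + 2·e^(−2.9504) + 1·e^(−3.4815) = 3.0000 + 0.10464 + 0.030761 = 3.1354.
P₂ = g₂ e^(−E₂/kT) / Z = 0.030761/3.1354 = 0.00981.

0.00981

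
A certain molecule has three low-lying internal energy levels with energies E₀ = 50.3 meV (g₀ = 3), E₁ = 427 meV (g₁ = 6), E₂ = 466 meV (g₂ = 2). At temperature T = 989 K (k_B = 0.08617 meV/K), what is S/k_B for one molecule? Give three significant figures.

1.25

k_BT = 0.08617 × 989 K = 85.222 meV.
Eᵢ/kT = 0.59022, 5.0104, 5.4681.
Z = Σ gᵢe^(−Eᵢ/kT) = 3·e^(−0.59022) + 6·e^(−5.0104) + 2·e^(−5.4681) = 1.6626 + 0.040009 + 0.0084385 = 1.7110.
⟨E⟩ = Σ EᵢPᵢ = 61.160 meV.
S/k_B = ln Z + ⟨E⟩/kT = ln(1.7110) + 61.160/85.222 = 0.53708 + 0.71766 = 1.25.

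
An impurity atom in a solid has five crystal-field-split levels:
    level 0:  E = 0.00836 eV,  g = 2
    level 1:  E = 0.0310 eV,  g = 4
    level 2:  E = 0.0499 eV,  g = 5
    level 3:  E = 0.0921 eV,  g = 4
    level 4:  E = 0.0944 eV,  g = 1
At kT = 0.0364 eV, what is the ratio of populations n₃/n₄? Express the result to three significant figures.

4.26

n₃/n₄ = (g₃/g₄) exp[−(E₃−E₄)/kT] = (4/1) × exp(−(-0.0023 eV)/(0.0364 eV)) = (4/1) × exp(0.063187) = 4.26.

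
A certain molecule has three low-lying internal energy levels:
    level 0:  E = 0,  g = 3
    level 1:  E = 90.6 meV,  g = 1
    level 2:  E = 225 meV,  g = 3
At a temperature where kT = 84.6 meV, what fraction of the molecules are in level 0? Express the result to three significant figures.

0.844

Eᵢ/kT = 0, 1.0709, 2.6596.
Z = Σ gᵢe^(−Eᵢ/kT) = 3·e^(−0) + 1·e^(−1.0709) + 3·e^(−2.6596) = 3.0000 + 0.34270 + 0.20993 = 3.5526.
P₀ = g₀ e^(−E₀/kT) / Z = 3.0000/3.5526 = 0.844.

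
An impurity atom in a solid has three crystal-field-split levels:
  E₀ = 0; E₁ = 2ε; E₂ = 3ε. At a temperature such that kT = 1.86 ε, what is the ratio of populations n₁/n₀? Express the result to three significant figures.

0.341

n₁/n₀ = exp[−(E₁−E₀)/kT] = exp(−(2ε)/(1.86ε)) = exp(-1.0753) = 0.341.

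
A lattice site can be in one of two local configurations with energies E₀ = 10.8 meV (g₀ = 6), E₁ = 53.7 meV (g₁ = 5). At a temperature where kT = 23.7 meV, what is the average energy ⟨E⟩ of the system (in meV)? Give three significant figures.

15.9 meV

Eᵢ/kT = 0.45570, 2.2658.
Z = Σ gᵢe^(−Eᵢ/kT) = 6·e^(−0.45570) + 5·e^(−2.2658) = 3.8040 + 0.51874 = 4.3227.
⟨E⟩ = Σ Eᵢ gᵢe^(−Eᵢ/kT) / Z = (10.8·3.8040 + 53.7·0.51874) / 4.3227 = 15.9 meV.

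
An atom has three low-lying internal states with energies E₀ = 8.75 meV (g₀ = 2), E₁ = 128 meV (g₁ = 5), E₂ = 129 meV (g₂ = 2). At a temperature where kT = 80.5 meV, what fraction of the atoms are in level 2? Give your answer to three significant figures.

0.125

Eᵢ/kT = 0.10870, 1.5901, 1.6025.
Z = Σ gᵢe^(−Eᵢ/kT) = 2·e^(−0.10870) + 5·e^(−1.5901) + 2·e^(−1.6025) = 1.7940 + 1.0195 + 0.40278 = 3.2163.
P₂ = g₂ e^(−E₂/kT) / Z = 0.40278/3.2163 = 0.125.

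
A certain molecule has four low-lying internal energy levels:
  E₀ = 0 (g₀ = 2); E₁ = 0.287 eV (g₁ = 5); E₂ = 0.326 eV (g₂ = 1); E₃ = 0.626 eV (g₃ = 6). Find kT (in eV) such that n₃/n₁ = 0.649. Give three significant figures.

0.552 eV

n₃/n₁ = (g₃/g₁) exp[−(E₃−E₁)/kT] = 0.649.
⇒ (E₃−E₁)/kT = ln((6/5)/0.649) = ln(1.8490) = 0.61464.
kT = 0.339 eV / 0.61464 = 0.552 eV.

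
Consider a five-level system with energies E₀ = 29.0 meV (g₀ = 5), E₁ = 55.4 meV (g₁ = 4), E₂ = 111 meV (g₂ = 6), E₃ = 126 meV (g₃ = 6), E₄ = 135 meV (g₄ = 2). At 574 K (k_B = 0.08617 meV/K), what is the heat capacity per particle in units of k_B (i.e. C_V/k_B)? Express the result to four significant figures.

k_BT = 0.08617 × 574 K = 49.4616 meV.
Eᵢ/kT = 0.586313, 1.12006, 2.24417, 2.54743, 2.72939.
Z = Σ gᵢe^(−Eᵢ/kT) = 5·e^(−0.586313) + 4·e^(−1.12006) + 6·e^(−2.24417) + 6·e^(−2.54743) + 2·e^(−2.72939) = 2.78187 + 1.30504 + 0.636093 + 0.469696 + 0.130518 = 5.32322.
⟨E⟩ = 56.4285 meV, ⟨E²⟩ = 4511.90 meV².
C_V/k_B = (⟨E²⟩ − ⟨E⟩²)/(kT)² = (4511.90 − 3184.18)/2446.45 = 0.5427.

0.5427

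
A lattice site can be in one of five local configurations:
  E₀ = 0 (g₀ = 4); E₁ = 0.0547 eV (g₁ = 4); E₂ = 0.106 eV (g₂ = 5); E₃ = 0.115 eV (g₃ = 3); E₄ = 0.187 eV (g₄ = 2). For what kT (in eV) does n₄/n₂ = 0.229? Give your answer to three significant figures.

0.145 eV

n₄/n₂ = (g₄/g₂) exp[−(E₄−E₂)/kT] = 0.229.
⇒ (E₄−E₂)/kT = ln((2/5)/0.229) = ln(1.7467) = 0.55773.
kT = 0.081 eV / 0.55773 = 0.145 eV.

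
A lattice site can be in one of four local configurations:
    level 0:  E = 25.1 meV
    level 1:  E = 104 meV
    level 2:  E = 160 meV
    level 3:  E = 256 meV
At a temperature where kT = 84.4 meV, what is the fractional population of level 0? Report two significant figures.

0.60

Eᵢ/kT = 0.2974, 1.232, 1.896, 3.033.
Z = Σ e^(−Eᵢ/kT) = e^(−0.2974) + e^(−1.232) + e^(−1.896) + e^(−3.033) = 0.7427 + 0.2917 + 0.1502 + 0.04817 = 1.233.
P₀ = e^(−E₀/kT) / Z = 0.7427/1.233 = 0.60.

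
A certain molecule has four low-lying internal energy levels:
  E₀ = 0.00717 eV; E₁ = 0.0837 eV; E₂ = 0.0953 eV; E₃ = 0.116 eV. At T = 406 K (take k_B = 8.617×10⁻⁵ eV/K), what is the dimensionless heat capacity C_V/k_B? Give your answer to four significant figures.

0.9705

k_BT = 8.617×10⁻⁵ × 406 K = 0.0349850 eV.
Eᵢ/kT = 0.204945, 2.39245, 2.72402, 3.31571.
Z = Σ e^(−Eᵢ/kT) = e^(−0.204945) + e^(−2.39245) + e^(−2.72402) + e^(−3.31571) = 0.814692 + 0.0914055 + 0.0656105 + 0.0363083 = 1.00802.
⟨E⟩ = 0.0237658 eV, ⟨E²⟩ = 0.00175263 eV².
C_V/k_B = (⟨E²⟩ − ⟨E⟩²)/(kT)² = (0.00175263 − 0.000564813)/0.00122395 = 0.9705.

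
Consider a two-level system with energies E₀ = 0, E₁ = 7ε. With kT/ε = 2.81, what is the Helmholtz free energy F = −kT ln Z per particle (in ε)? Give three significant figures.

-0.224 ε

Eᵢ/kT = 0, 2.4911.
Z = Σ e^(−Eᵢ/kT) = e^(−0) + e^(−2.4911) = 1.0000 + 0.082819 = 1.0828.
F = −kT ln Z = −2.81 × ln(1.0828) = −2.81 × 0.079550 = -0.224 ε.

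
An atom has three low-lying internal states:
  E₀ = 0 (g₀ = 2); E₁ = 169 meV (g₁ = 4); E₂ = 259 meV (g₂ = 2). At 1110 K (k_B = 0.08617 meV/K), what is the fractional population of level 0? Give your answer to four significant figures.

0.7100

k_BT = 0.08617 × 1110 K = 95.6487 meV.
Eᵢ/kT = 0, 1.76688, 2.70783.
Z = Σ gᵢe^(−Eᵢ/kT) = 2·e^(−0) + 4·e^(−1.76688) + 2·e^(−2.70783) = 2.00000 + 0.683461 + 0.133363 = 2.81682.
P₀ = g₀ e^(−E₀/kT) / Z = 2.00000/2.81682 = 0.7100.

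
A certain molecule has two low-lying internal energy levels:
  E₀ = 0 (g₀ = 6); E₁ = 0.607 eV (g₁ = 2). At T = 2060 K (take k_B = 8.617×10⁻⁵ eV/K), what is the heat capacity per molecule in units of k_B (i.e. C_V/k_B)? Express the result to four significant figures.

k_BT = 8.617×10⁻⁵ × 2060 K = 0.177510 eV.
Eᵢ/kT = 0, 3.41953.
Z = Σ gᵢe^(−Eᵢ/kT) = 6·e^(−0) + 2·e^(−3.41953) = 6.00000 + 0.0654556 = 6.06546.
⟨E⟩ = 0.00655046 eV, ⟨E²⟩ = 0.00397613 eV².
C_V/k_B = (⟨E²⟩ − ⟨E⟩²)/(kT)² = (0.00397613 − 0.0000429085)/0.0315098 = 0.1248.

0.1248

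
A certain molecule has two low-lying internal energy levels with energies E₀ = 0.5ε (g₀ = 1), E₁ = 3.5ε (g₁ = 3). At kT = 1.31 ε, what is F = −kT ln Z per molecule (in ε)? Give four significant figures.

0.1525 ε

Eᵢ/kT = 0.381679, 2.67176.
Z = Σ gᵢe^(−Eᵢ/kT) = 1·e^(−0.381679) + 3·e^(−2.67176) = 0.682714 + 0.207391 = 0.890105.
F = −kT ln Z = −1.31 × ln(0.890105) = −1.31 × -0.116416 = 0.1525 ε.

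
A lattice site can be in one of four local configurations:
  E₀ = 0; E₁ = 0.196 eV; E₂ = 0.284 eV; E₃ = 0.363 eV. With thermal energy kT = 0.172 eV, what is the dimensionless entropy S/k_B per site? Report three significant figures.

Eᵢ/kT = 0, 1.1395, 1.6512, 2.1105.
Z = Σ e^(−Eᵢ/kT) = e^(−0) + e^(−1.1395) + e^(−1.6512) + e^(−2.1105) = 1.0000 + 0.31998 + 0.19182 + 0.12118 = 1.6330.
⟨E⟩ = Σ EᵢPᵢ = 0.098703 eV.
S/k_B = ln Z + ⟨E⟩/kT = ln(1.6330) + 0.098703/0.172 = 0.49042 + 0.57385 = 1.06.

1.06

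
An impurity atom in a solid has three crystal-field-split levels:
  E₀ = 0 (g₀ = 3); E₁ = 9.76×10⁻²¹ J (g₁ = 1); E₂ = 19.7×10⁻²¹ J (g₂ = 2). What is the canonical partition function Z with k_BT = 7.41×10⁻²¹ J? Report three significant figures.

Z = 3.41

Eᵢ/kT = 0, 1.3171, 2.6586.
Z = Σ gᵢe^(−Eᵢ/kT) = 3·e^(−0) + 1·e^(−1.3171) + 2·e^(−2.6586) = 3.0000 + 0.26791 + 0.14009 = 3.4080.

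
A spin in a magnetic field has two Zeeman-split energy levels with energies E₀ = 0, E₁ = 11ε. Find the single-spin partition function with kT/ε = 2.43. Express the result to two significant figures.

Eᵢ/kT = 0, 4.527.
Z = Σ e^(−Eᵢ/kT) = e^(−0) + e^(−4.527) = 1.000 + 0.01081 = 1.011.

Z = 1.0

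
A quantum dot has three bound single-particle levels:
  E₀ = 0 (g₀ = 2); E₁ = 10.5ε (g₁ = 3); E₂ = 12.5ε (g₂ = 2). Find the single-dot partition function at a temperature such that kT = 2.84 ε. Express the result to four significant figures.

Eᵢ/kT = 0, 3.69718, 4.40141.
Z = Σ gᵢe^(−Eᵢ/kT) = 2·e^(−0) + 3·e^(−3.69718) + 2·e^(−4.40141) = 2.00000 + 0.0743800 + 0.0245201 = 2.09890.

Z = 2.099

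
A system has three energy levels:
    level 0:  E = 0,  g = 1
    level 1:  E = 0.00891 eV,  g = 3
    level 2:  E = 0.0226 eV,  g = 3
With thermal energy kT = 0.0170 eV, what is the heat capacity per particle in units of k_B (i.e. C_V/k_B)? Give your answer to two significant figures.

Eᵢ/kT = 0, 0.5241, 1.329.
Z = Σ gᵢe^(−Eᵢ/kT) = 1·e^(−0) + 3·e^(−0.5241) + 3·e^(−1.329) = 1.000 + 1.776 + 0.7942 = 3.570.
⟨E⟩ = 0.009460 eV, ⟨E²⟩ = 0.0001531 eV².
C_V/k_B = (⟨E²⟩ − ⟨E⟩²)/(kT)² = (0.0001531 − 0.00008949)/0.0002890 = 0.22.

0.22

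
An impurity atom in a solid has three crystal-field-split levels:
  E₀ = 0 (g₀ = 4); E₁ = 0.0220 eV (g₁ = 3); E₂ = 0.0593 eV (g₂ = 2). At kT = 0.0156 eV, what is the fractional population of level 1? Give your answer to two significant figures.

0.15

Eᵢ/kT = 0, 1.410, 3.801.
Z = Σ gᵢe^(−Eᵢ/kT) = 4·e^(−0) + 3·e^(−1.410) + 2·e^(−3.801) = 4.000 + 0.7324 + 0.04470 = 4.777.
P₁ = g₁ e^(−E₁/kT) / Z = 0.7324/4.777 = 0.15.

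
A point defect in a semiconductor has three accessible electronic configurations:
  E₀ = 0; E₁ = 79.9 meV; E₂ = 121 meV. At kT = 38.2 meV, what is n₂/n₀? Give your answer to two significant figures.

n₂/n₀ = exp[−(E₂−E₀)/kT] = exp(−(121 meV)/(38.2 meV)) = exp(-3.168) = 0.042.

0.042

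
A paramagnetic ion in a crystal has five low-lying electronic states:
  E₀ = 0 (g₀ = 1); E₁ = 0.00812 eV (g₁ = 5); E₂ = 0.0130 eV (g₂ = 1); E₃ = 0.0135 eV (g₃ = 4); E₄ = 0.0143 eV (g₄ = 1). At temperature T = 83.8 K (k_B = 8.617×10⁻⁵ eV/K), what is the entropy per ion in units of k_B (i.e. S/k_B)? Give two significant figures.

2.3

k_BT = 8.617×10⁻⁵ × 83.8 K = 0.007221 eV.
Eᵢ/kT = 0, 1.124, 1.800, 1.870, 1.980.
Z = Σ gᵢe^(−Eᵢ/kT) = 1·e^(−0) + 5·e^(−1.124) + 1·e^(−1.800) + 4·e^(−1.870) + 1·e^(−1.980) = 1.000 + 1.625 + 0.1653 + 0.6165 + 0.1381 = 3.545.
⟨E⟩ = Σ EᵢPᵢ = 0.007233 eV.
S/k_B = ln Z + ⟨E⟩/kT = ln(3.545) + 0.007233/0.007221 = 1.266 + 1.002 = 2.3.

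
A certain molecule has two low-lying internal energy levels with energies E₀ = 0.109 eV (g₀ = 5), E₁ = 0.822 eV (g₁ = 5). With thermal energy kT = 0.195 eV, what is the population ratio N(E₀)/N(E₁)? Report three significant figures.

38.7

n₀/n₁ = (g₀/g₁) exp[−(E₀−E₁)/kT] = (5/5) × exp(−(-0.713 eV)/(0.195 eV)) = (5/5) × exp(3.6564) = 38.7.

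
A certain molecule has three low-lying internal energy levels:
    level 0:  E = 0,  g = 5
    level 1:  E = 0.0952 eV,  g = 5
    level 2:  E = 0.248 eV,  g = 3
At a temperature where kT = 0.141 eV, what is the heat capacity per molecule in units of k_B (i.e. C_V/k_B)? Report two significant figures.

Eᵢ/kT = 0, 0.6752, 1.759.
Z = Σ gᵢe^(−Eᵢ/kT) = 5·e^(−0) + 5·e^(−0.6752) + 3·e^(−1.759) = 5.000 + 2.545 + 0.5167 = 8.062.
⟨E⟩ = 0.04595 eV, ⟨E²⟩ = 0.006803 eV².
C_V/k_B = (⟨E²⟩ − ⟨E⟩²)/(kT)² = (0.006803 − 0.002111)/0.01988 = 0.24.

0.24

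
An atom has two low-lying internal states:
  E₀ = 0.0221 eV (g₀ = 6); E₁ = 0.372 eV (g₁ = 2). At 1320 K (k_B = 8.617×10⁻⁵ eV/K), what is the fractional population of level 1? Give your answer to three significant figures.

0.0151

k_BT = 8.617×10⁻⁵ × 1320 K = 0.11374 eV.
Eᵢ/kT = 0.19430, 3.2706.
Z = Σ gᵢe^(−Eᵢ/kT) = 6·e^(−0.19430) + 2·e^(−3.2706) = 4.9405 + 0.075967 = 5.0165.
P₁ = g₁ e^(−E₁/kT) / Z = 0.075967/5.0165 = 0.0151.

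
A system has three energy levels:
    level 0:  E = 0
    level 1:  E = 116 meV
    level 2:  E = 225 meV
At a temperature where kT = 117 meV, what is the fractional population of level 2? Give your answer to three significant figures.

0.0963

Eᵢ/kT = 0, 0.99145, 1.9231.
Z = Σ e^(−Eᵢ/kT) = e^(−0) + e^(−0.99145) + e^(−1.9231) = 1.0000 + 0.37104 + 0.14615 = 1.5172.
P₂ = e^(−E₂/kT) / Z = 0.14615/1.5172 = 0.0963.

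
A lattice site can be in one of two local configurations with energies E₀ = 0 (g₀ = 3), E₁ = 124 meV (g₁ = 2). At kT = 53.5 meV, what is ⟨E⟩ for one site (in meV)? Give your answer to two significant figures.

7.6 meV

Eᵢ/kT = 0, 2.318.
Z = Σ gᵢe^(−Eᵢ/kT) = 3·e^(−0) + 2·e^(−2.318) = 3.000 + 0.1969 = 3.197.
⟨E⟩ = Σ Eᵢ gᵢe^(−Eᵢ/kT) / Z = (0·3.000 + 124·0.1969) / 3.197 = 7.6 meV.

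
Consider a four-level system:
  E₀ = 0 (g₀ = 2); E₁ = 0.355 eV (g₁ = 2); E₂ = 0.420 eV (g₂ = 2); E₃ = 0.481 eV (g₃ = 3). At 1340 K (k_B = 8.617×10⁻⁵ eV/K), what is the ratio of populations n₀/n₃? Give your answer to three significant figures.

k_BT = 8.617×10⁻⁵ × 1340 K = 0.11547 eV.
n₀/n₃ = (g₀/g₃) exp[−(E₀−E₃)/kT] = (2/3) × exp(−(-0.481 eV)/(0.11547 eV)) = (2/3) × exp(4.1656) = 43.0.

43.0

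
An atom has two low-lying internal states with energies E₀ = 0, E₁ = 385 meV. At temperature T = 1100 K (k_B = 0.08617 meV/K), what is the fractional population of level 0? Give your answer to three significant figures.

k_BT = 0.08617 × 1100 K = 94.787 meV.
Eᵢ/kT = 0, 4.0617.
Z = Σ e^(−Eᵢ/kT) = e^(−0) + e^(−4.0617) = 1.0000 + 0.017220 = 1.0172.
P₀ = e^(−E₀/kT) / Z = 1.0000/1.0172 = 0.983.

0.983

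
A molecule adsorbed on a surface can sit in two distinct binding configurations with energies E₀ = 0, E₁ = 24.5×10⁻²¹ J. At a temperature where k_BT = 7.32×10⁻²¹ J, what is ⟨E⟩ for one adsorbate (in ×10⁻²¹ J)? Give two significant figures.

Eᵢ/kT = 0, 3.347.
Z = Σ e^(−Eᵢ/kT) = e^(−0) + e^(−3.347) = 1.000 + 0.03519 = 1.035.
⟨E⟩ = Σ Eᵢ e^(−Eᵢ/kT) / Z = (0·1.000 + 24.5·0.03519) / 1.035 = 0.83 ×10⁻²¹ J.

0.83 ×10⁻²¹ J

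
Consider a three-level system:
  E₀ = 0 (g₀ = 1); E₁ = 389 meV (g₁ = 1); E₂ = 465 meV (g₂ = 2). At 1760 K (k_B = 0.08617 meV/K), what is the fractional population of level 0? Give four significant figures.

k_BT = 0.08617 × 1760 K = 151.659 meV.
Eᵢ/kT = 0, 2.56496, 3.06609.
Z = Σ gᵢe^(−Eᵢ/kT) = 1·e^(−0) + 1·e^(−2.56496) + 2·e^(−3.06609) = 1.00000 + 0.0769223 + 0.0932060 = 1.17013.
P₀ = g₀ e^(−E₀/kT) / Z = 1.00000/1.17013 = 0.8546.

0.8546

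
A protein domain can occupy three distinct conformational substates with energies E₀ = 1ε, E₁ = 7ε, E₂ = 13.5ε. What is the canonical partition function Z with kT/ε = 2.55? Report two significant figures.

Eᵢ/kT = 0.3922, 2.745, 5.294.
Z = Σ e^(−Eᵢ/kT) = e^(−0.3922) + e^(−2.745) + e^(−5.294) = 0.6756 + 0.06425 + 0.005022 = 0.7449.

Z = 0.74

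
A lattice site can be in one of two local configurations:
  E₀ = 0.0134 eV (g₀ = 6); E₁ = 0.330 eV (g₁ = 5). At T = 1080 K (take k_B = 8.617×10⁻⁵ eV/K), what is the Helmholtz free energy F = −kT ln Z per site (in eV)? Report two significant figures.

-0.16 eV

k_BT = 8.617×10⁻⁵ × 1080 K = 0.09306 eV.
Eᵢ/kT = 0.1440, 3.546.
Z = Σ gᵢe^(−Eᵢ/kT) = 6·e^(−0.1440) + 5·e^(−3.546) = 5.195 + 0.1442 = 5.339.
F = −kT ln Z = −0.09306 × ln(5.339) = −0.09306 × 1.675 = -0.16 eV.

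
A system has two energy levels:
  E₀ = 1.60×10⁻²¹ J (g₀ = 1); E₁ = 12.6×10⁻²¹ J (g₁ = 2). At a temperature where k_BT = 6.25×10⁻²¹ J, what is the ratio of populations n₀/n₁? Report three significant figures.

n₀/n₁ = (g₀/g₁) exp[−(E₀−E₁)/kT] = (1/2) × exp(−(-11.00 ×10⁻²¹ J)/(6.25 ×10⁻²¹ J)) = (1/2) × exp(1.7600) = 2.91.

2.91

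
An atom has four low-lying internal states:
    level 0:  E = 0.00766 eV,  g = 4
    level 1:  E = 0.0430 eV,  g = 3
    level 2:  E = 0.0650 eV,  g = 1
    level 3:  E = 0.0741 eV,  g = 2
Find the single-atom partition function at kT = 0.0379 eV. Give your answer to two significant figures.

Eᵢ/kT = 0.2021, 1.135, 1.715, 1.955.
Z = Σ gᵢe^(−Eᵢ/kT) = 4·e^(−0.2021) + 3·e^(−1.135) + 1·e^(−1.715) + 2·e^(−1.955) = 3.268 + 0.9643 + 0.1800 + 0.2831 = 4.695.

Z = 4.7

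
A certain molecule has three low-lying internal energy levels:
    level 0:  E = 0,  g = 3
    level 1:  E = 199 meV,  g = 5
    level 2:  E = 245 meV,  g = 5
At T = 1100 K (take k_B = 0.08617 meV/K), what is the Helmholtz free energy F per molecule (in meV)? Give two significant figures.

k_BT = 0.08617 × 1100 K = 94.79 meV.
Eᵢ/kT = 0, 2.099, 2.585.
Z = Σ gᵢe^(−Eᵢ/kT) = 3·e^(−0) + 5·e^(−2.099) + 5·e^(−2.585) = 3.000 + 0.6129 + 0.3770 = 3.990.
F = −kT ln Z = −94.79 × ln(3.990) = −94.79 × 1.384 = -130 meV.

-130 meV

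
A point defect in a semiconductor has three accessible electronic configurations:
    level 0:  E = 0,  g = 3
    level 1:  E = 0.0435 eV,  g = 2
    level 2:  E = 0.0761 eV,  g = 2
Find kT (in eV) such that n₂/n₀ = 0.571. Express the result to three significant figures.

0.491 eV

n₂/n₀ = (g₂/g₀) exp[−(E₂−E₀)/kT] = 0.571.
⇒ (E₂−E₀)/kT = ln((2/3)/0.571) = ln(1.1675) = 0.15486.
kT = 0.0761 eV / 0.15486 = 0.491 eV.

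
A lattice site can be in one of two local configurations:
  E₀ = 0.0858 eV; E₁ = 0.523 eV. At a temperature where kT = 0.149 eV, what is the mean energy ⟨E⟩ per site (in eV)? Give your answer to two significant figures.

0.11 eV

Eᵢ/kT = 0.5758, 3.510.
Z = Σ e^(−Eᵢ/kT) = e^(−0.5758) + e^(−3.510) = 0.5623 + 0.02990 = 0.5922.
⟨E⟩ = Σ Eᵢ e^(−Eᵢ/kT) / Z = (0.0858·0.5623 + 0.523·0.02990) / 0.5922 = 0.11 eV.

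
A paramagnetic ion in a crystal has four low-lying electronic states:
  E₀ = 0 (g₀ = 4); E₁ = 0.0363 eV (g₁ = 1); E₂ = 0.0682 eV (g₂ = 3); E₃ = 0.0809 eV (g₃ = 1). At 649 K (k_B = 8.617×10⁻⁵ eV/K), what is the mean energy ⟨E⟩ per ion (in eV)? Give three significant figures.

k_BT = 8.617×10⁻⁵ × 649 K = 0.055924 eV.
Eᵢ/kT = 0, 0.64910, 1.2195, 1.4466.
Z = Σ gᵢe^(−Eᵢ/kT) = 4·e^(−0) + 1·e^(−0.64910) + 3·e^(−1.2195) + 1·e^(−1.4466) = 4.0000 + 0.52252 + 0.88613 + 0.23537 = 5.6440.
⟨E⟩ = Σ Eᵢ gᵢe^(−Eᵢ/kT) / Z = (0·4.0000 + 0.0363·0.52252 + 0.0682·0.88613 + 0.0809·0.23537) / 5.6440 = 0.0174 eV.

0.0174 eV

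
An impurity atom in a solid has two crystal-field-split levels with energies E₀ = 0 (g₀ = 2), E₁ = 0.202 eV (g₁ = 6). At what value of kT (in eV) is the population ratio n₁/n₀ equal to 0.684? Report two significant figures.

n₁/n₀ = (g₁/g₀) exp[−(E₁−E₀)/kT] = 0.684.
⇒ (E₁−E₀)/kT = ln((6/2)/0.684) = ln(4.386) = 1.478.
kT = 0.202 eV / 1.478 = 0.14 eV.

0.14 eV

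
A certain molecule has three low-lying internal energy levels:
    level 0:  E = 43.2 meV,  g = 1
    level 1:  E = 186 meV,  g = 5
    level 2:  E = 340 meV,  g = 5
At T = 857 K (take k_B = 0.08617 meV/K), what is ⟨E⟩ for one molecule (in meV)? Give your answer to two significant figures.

110 meV

k_BT = 0.08617 × 857 K = 73.85 meV.
Eᵢ/kT = 0.5850, 2.519, 4.604.
Z = Σ gᵢe^(−Eᵢ/kT) = 1·e^(−0.5850) + 5·e^(−2.519) + 5·e^(−4.604) = 0.5571 + 0.4027 + 0.05006 = 1.010.
⟨E⟩ = Σ Eᵢ gᵢe^(−Eᵢ/kT) / Z = (43.2·0.5571 + 186·0.4027 + 340·0.05006) / 1.010 = 110 meV.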